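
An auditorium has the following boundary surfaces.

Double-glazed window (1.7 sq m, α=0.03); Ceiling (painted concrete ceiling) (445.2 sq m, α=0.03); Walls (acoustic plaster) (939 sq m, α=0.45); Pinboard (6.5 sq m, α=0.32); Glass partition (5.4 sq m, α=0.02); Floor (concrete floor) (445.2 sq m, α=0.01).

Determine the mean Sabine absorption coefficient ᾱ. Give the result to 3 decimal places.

0.240

S = Σ Sᵢ = 1.7 + 445.2 + 939 + 6.5 + 5.4 + 445.2 = 1843.0 sq m.
Weighted sum Σ Sα = 442.597.
ᾱ = 442.597 / 1843.0 = 0.240.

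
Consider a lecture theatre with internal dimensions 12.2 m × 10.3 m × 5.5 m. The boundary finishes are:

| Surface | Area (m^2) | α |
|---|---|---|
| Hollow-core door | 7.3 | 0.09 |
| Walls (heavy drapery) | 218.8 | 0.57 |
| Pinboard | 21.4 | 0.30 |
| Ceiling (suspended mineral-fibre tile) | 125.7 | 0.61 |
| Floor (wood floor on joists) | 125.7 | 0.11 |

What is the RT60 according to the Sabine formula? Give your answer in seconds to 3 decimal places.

Summing Sᵢαᵢ: 0.657 + 124.716 + 6.420 + 76.677 + 13.827 → A = 222.297 sabins.
Room volume: 691.13 m³.
T = 0.161 V/A = 0.161·691.13/222.297 = 0.501 s.

0.501 s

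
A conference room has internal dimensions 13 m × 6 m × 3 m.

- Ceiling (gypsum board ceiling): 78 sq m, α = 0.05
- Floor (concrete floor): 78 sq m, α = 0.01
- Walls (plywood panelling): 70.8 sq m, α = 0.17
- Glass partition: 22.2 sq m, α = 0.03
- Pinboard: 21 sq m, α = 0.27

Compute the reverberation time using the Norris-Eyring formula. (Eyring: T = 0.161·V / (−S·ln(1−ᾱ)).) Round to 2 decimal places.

1.56 sec

Total surface area S = 78 + 78 + 70.8 + 22.2 + 21 = 270.0 sq m.
Σ(Sᵢαᵢ) = 78·0.05 + 78·0.01 + 70.8·0.17 + 22.2·0.03 + 21·0.27 = 23.052.
Mean coefficient ᾱ = A/S = 0.0854.
Eyring denominator: −S ln(1−ᾱ) = 24.102.
V = 13 × 6 × 3 = 234 m³.
T = 0.161·V/[−S·ln(1−ᾱ)] = 0.161·234/24.102 = 1.56 s.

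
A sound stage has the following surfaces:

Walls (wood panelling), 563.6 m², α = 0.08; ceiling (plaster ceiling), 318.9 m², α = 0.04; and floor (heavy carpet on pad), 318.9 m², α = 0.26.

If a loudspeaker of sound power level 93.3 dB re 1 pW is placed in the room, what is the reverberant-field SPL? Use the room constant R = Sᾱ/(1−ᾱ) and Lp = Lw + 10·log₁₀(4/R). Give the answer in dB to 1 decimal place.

77.3 dB

Σ(Sᵢαᵢ) = 563.6·0.08 + 318.9·0.04 + 318.9·0.26 = 140.758; total area S = 1201.4 m².
ᾱ = 0.1172, so room constant R = A/(1−ᾱ) = 159.445 m².
Lp = 93.3 + 10·log₁₀(4/159.445) = 93.3 + (-16.01) = 77.3 dB.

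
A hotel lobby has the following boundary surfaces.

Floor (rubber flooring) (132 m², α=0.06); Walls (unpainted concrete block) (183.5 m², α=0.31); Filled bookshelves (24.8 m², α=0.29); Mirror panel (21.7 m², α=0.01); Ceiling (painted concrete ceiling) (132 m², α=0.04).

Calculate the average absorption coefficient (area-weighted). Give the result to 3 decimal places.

Total surface area S = 494.0 m².
A = 132×0.06 + 183.5×0.31 + 24.8×0.29 + 21.7×0.01 + 132×0.04 = 77.494 sabins.
ᾱ = 77.494 / 494.0 = 0.157.

0.157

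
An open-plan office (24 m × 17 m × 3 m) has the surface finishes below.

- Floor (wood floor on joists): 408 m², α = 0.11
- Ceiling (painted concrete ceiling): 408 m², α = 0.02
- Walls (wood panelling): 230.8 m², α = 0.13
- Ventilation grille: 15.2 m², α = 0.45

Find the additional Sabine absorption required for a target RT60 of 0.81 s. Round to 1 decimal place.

Summing Sᵢαᵢ: 44.880 + 8.160 + 30.004 + 6.840 → A₁ = 89.884 sabins.
Target A₂ = 0.161·1224/0.81 = 243.289 sabins (V = 1224 m³).
Additional absorption ΔA = 243.289 − 89.884 = 153.4 sabins.

153.4 sabins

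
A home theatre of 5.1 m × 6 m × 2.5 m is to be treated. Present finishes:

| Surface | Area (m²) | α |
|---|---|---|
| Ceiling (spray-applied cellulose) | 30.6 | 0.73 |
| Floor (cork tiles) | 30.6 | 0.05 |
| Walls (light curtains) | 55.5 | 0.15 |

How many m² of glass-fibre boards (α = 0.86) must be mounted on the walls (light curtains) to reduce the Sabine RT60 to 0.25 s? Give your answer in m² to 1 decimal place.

24.0

A₁ = Σ Sᵢαᵢ = 30.6·0.73 + 30.6·0.05 + 55.5·0.15 = 32.193 sabins.
Required A₂ = 0.161·76.5/0.25 = 49.266 sabins.
ΔA needed = 49.266 − 32.193 = 17.073 sabins.
Net gain per m²: Δα = 0.86 − 0.15 = 0.71.
Area = ΔA/Δα = 17.073/0.71 = 24.0 m².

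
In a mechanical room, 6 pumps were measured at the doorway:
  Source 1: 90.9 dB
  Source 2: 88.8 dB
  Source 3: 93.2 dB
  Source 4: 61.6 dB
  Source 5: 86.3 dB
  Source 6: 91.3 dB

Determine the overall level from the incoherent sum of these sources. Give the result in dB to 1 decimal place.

Σ 10^(Lᵢ/10) = 5.855e+09.
Combined level = 10 log₁₀(5.855e+09) = 97.7 dB.

97.7 dB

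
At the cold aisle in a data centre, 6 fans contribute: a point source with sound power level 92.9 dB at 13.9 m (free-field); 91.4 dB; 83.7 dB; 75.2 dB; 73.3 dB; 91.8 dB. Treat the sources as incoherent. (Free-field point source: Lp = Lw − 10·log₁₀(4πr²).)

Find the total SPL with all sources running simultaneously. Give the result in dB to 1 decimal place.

Source at 13.9 m: Lp = 92.9 − 10·log₁₀(4π·13.9²) = 92.9 − 10·log₁₀(2427.948) = 59.0 dB.
Σ 10^(Lᵢ/10) = 3.184e+09.
Back to dB: 10·log₁₀ Σ = 95.0 dB.

95.0 dB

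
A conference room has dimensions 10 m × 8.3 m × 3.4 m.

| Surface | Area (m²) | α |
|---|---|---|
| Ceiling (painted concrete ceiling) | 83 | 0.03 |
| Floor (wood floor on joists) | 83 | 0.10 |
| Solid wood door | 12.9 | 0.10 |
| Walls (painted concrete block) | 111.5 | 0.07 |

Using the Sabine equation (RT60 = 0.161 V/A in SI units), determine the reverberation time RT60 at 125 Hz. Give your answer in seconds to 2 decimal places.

A = Σ Sᵢαᵢ = 83×0.03 + 83×0.10 + 12.9×0.10 + 111.5×0.07 = 19.885 sabins.
Volume V = 10 × 8.3 × 3.4 = 282.2 m³.
T = 0.161 V/A = 0.161·282.2/19.885 = 2.28 s.

2.28 s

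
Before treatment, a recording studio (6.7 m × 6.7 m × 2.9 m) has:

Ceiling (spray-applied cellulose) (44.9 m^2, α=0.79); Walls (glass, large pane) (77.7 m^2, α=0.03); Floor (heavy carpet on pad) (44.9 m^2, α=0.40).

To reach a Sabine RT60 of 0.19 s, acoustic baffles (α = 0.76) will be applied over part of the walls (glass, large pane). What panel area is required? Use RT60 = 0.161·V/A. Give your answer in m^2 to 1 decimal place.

Total absorption A₁ = 44.9·0.79 + 77.7·0.03 + 44.9·0.40
  = 35.471 + 2.331 + 17.960 = 55.762 m^2 sabins.
V = 130.181 m³. Target absorption A₂ = 0.161 × 130.181 / 0.19 = 110.311 sabins.
ΔA needed = 110.311 − 55.762 = 54.549 sabins.
Each m^2 of panel replacing the walls (glass, large pane) adds (0.76 − 0.03) = 0.73 sabins.
Panel area = 54.549 / 0.73 = 74.7 m^2.

74.7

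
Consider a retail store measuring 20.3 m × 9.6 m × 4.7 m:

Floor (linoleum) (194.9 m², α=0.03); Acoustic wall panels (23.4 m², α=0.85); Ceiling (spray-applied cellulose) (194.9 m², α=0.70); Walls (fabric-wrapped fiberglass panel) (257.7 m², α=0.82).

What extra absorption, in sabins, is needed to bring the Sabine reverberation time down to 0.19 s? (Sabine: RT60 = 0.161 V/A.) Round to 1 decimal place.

Equivalent absorption area: A₁ = 194.9·0.03 + 23.4·0.85 + 194.9·0.70 + 257.7·0.82 = 373.481 m².
For T = 0.19 s, need A₂ = 0.161·V/T = 0.161·915.936/0.19 = 776.135 sabins.
Additional absorption ΔA = 776.135 − 373.481 = 402.7 sabins.

402.7 sabins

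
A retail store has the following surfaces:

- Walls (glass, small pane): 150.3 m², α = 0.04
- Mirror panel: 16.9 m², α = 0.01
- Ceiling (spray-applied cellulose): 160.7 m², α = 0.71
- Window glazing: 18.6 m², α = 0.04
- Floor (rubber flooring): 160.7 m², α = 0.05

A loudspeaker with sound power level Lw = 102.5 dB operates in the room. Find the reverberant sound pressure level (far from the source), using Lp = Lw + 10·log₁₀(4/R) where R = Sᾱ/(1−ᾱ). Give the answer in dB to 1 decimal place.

86.1 dB

Σ(Sᵢαᵢ) = 150.3·0.04 + 16.9·0.01 + 160.7·0.71 + 18.6·0.04 + 160.7·0.05 = 129.057; total area S = 507.2 m².
ᾱ = 129.057/507.2 = 0.2544; R = Sᾱ/(1−ᾱ) = 129.057/(1−0.2544) = 173.091 m².
Lp = 102.5 + 10·log₁₀(4/173.091) = 102.5 + (-16.36) = 86.1 dB.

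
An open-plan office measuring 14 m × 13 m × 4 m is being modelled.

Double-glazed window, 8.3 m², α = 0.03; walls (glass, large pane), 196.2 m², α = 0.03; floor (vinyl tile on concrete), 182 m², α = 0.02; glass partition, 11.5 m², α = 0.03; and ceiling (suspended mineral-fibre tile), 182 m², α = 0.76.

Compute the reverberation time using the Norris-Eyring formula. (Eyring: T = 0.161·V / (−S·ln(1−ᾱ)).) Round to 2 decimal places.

S = Σ Sᵢ = 580.0 m².
Σ(Sᵢαᵢ) = 8.3·0.03 + 196.2·0.03 + 182·0.02 + 11.5·0.03 + 182·0.76 = 148.440.
ᾱ = 148.440 / 580.0 = 0.2559.
−S·ln(1−ᾱ) = −580.0 × ln(1 − 0.2559) = 171.436.
V = 14 × 13 × 4 = 728 m³.
T = 0.161·V/[−S·ln(1−ᾱ)] = 0.161·728/171.436 = 0.68 s.

0.68 s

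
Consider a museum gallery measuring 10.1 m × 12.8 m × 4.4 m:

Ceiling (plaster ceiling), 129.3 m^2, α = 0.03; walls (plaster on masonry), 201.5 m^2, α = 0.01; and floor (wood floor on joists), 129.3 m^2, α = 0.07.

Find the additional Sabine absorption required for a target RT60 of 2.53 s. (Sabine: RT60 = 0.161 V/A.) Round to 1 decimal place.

21.3 sabins

Summing Sᵢαᵢ: 3.879 + 2.015 + 9.051 → A₁ = 14.945 sabins.
Target A₂ = 0.161·568.832/2.53 = 36.198 sabins (V = 568.832 m³).
ΔA = A₂ − A₁ = 36.198 − 14.945 = 21.3 sabins.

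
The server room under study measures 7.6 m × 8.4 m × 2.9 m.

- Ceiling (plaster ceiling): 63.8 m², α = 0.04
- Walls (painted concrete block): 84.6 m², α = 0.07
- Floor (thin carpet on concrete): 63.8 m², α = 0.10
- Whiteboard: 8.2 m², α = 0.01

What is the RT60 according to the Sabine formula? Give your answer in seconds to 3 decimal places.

1.996 s

Total absorption A = 63.8*0.04 + 84.6*0.07 + 63.8*0.10 + 8.2*0.01
  = 2.552 + 5.922 + 6.380 + 0.082 = 14.936 m² sabins.
V = 7.6·8.4·2.9 = 185.136 m³.
RT60 = 0.161 · V / A = 0.161 × 185.136 / 14.936 = 1.996 s.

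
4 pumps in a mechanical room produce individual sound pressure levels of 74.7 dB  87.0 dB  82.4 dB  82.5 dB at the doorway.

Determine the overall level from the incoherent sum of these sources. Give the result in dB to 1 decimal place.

Σ 10^(Lᵢ/10) = 8.823e+08.
L_total = 10·log₁₀(8.823e+08) = 89.5 dB.

89.5 dB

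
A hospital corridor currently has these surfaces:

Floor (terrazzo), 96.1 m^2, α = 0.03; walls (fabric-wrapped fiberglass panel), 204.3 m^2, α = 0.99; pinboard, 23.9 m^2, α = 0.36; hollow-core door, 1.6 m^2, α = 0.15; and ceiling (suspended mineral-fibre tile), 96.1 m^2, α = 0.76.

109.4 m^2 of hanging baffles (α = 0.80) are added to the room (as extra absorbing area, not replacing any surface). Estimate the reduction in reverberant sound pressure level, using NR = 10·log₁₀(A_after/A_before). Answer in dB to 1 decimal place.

1.2 dB

Total absorption A_before = 96.1*0.03 + 204.3*0.99 + 23.9*0.36 + 1.6*0.15 + 96.1*0.76
  = 2.883 + 202.257 + 8.604 + 0.240 + 73.036 = 287.020 m^2 sabins.
Treatment contributes 109.4·0.80 = 87.520 sabins.
New total A_after = 374.540 sabins.
NR = 10·log₁₀(374.540/287.020) = 1.2 dB.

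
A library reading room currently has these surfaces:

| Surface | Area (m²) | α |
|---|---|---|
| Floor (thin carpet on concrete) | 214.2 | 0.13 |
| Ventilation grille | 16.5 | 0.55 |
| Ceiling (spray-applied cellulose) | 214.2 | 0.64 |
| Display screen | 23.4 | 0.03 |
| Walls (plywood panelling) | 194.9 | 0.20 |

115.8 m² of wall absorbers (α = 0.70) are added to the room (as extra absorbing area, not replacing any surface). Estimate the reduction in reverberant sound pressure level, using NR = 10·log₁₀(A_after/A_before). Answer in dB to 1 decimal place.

1.4 dB

Equivalent absorption area: A_before = 214.2*0.13 + 16.5*0.55 + 214.2*0.64 + 23.4*0.03 + 194.9*0.20 = 213.691 m².
Treatment contributes 115.8·0.70 = 81.060 sabins.
New total A_after = 294.751 sabins.
Reduction = 10 log₁₀(A_after/A_before) = 10 log₁₀(1.3793) = 1.4 dB.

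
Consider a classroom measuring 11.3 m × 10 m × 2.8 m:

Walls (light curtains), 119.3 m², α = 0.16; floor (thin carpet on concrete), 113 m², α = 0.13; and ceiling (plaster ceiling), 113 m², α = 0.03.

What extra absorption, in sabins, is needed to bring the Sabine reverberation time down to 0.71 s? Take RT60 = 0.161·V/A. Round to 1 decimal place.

34.6 sabins

Summing Sᵢαᵢ: 19.088 + 14.690 + 3.390 → A₁ = 37.168 sabins.
For T = 0.71 s, need A₂ = 0.161·V/T = 0.161·316.4/0.71 = 71.747 sabins.
Additional absorption ΔA = 71.747 − 37.168 = 34.6 sabins.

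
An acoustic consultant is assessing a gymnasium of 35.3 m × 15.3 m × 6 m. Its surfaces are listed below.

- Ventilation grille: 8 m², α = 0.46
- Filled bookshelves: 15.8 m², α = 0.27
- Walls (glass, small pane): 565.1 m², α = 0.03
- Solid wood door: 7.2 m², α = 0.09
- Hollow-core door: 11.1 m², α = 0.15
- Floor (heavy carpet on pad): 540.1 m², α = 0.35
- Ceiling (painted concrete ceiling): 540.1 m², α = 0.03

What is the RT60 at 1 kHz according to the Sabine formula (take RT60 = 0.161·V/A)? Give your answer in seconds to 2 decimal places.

A = Σ Sᵢαᵢ = 8·0.46 + 15.8·0.27 + 565.1·0.03 + 7.2·0.09 + 11.1·0.15 + 540.1·0.35 + 540.1·0.03 = 232.450 sabins.
V = 35.3·15.3·6 = 3240.54 m³.
RT60 = 0.161 · V / A = 0.161 × 3240.54 / 232.450 = 2.24 s.

2.24 sec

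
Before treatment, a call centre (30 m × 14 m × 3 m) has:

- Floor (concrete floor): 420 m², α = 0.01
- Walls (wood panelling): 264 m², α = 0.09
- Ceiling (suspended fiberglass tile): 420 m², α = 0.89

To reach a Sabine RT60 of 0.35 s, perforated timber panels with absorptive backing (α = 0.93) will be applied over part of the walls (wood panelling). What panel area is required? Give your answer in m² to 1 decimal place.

211.7

Summing Sᵢαᵢ: 4.200 + 23.760 + 373.800 → A₁ = 401.760 sabins.
V = 1260 m³. Target absorption A₂ = 0.161 × 1260 / 0.35 = 579.600 sabins.
ΔA needed = 579.600 − 401.760 = 177.840 sabins.
Net gain per m²: Δα = 0.93 − 0.09 = 0.84.
Panel area = 177.840 / 0.84 = 211.7 m².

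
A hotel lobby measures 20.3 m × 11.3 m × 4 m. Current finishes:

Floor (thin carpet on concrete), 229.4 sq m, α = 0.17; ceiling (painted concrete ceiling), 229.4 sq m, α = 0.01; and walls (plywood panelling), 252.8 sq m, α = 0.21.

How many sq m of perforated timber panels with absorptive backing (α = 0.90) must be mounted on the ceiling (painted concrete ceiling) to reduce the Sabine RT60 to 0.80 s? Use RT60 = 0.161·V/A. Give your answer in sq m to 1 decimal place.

101.4

Summing Sᵢαᵢ: 38.998 + 2.294 + 53.088 → A₁ = 94.380 sabins.
V = 917.56 m³. Target absorption A₂ = 0.161 × 917.56 / 0.80 = 184.659 sabins.
Absorption to add: 184.659 − 94.380 = 90.279 sabins.
Each sq m of panel replacing the ceiling (painted concrete ceiling) adds (0.90 − 0.01) = 0.89 sabins.
Area = ΔA/Δα = 90.279/0.89 = 101.4 sq m.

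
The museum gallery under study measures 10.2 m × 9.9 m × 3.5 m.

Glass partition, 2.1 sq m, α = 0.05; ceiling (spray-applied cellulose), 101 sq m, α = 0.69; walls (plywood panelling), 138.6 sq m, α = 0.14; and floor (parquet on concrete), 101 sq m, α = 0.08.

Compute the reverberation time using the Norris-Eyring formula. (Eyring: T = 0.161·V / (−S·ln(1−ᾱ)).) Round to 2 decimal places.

0.50 s

Total surface area S = 2.1 + 101 + 138.6 + 101 = 342.7 sq m.
Σ(Sᵢαᵢ) = 2.1·0.05 + 101·0.69 + 138.6·0.14 + 101·0.08 = 97.279.
ᾱ = 97.279 / 342.7 = 0.2839.
Eyring denominator: −S ln(1−ᾱ) = 114.440.
V = 10.2 × 9.9 × 3.5 = 353.43 m³.
RT60 = 0.161 × 353.43 / 114.440 = 0.50 s.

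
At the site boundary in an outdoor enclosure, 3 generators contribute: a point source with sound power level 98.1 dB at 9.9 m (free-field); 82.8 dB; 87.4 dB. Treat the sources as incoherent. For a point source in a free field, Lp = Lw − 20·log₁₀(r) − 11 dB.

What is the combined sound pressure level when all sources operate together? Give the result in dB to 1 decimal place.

88.7 dB

Source at 9.9 m: Lp = 98.1 − 20·log₁₀(9.9) − 11 = 67.2 dB.
Converting to relative power and adding: 10^(67.2/10) + 10^(82.8/10) + 10^(87.4/10) = 7.453e+08.
Back to dB: 10·log₁₀ Σ = 88.7 dB.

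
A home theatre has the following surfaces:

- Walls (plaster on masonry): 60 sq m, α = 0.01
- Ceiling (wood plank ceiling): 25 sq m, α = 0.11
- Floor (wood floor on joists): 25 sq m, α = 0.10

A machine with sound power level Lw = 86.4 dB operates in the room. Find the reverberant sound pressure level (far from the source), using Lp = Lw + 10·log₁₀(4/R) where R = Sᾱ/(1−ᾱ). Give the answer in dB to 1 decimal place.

84.5 dB

A = 5.850 sabins; S = 110.0 sq m.
ᾱ = 5.850/110.0 = 0.0532; R = Sᾱ/(1−ᾱ) = 5.850/(1−0.0532) = 6.179 sq m.
Lp = Lw + 10 log₁₀(4/R) = 86.4 -1.89 = 84.5 dB.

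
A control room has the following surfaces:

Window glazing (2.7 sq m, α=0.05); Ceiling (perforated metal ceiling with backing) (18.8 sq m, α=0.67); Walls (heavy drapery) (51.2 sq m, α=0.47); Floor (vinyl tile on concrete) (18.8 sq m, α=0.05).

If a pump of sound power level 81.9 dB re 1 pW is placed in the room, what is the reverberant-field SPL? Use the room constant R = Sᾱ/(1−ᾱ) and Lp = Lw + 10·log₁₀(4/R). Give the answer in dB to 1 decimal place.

Σ(Sᵢαᵢ) = 2.7·0.05 + 18.8·0.67 + 51.2·0.47 + 18.8·0.05 = 37.735; total area S = 91.5 sq m.
ᾱ = 0.4124, so room constant R = A/(1−ᾱ) = 64.219 sq m.
Lp = Lw + 10 log₁₀(4/R) = 81.9 -12.06 = 69.8 dB.

69.8 dB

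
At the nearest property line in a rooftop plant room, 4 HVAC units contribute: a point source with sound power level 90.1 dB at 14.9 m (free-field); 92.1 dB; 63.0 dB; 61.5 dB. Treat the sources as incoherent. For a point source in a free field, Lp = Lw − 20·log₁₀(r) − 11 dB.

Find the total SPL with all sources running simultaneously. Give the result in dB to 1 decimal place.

Source at 14.9 m: Lp = 90.1 − 20·log₁₀(14.9) − 11 = 55.6 dB.
Σ 10^(Lᵢ/10) = 1.626e+09.
L_total = 10·log₁₀(1.626e+09) = 92.1 dB.

92.1 dB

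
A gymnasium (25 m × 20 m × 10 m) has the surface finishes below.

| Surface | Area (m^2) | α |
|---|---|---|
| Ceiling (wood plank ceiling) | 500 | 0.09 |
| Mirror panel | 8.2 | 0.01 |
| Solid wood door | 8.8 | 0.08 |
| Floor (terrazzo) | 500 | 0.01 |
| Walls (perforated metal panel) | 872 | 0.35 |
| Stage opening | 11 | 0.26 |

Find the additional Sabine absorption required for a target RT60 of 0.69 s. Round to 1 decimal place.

Summing Sᵢαᵢ: 45.000 + 0.082 + 0.704 + 5.000 + 305.200 + 2.860 → A₁ = 358.846 sabins.
For T = 0.69 s, need A₂ = 0.161·V/T = 0.161·5000/0.69 = 1166.667 sabins.
Shortfall: 1166.667 − 358.846 = 807.8 sabins.

807.8 sabins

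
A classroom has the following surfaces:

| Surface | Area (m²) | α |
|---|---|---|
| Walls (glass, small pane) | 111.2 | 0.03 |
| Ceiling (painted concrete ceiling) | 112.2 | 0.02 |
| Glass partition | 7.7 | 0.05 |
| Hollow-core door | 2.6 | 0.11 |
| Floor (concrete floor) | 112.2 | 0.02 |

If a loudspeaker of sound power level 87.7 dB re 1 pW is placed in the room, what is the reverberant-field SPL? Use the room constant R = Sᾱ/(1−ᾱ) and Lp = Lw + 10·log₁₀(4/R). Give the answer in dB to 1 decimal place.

Σ(Sᵢαᵢ) = 111.2×0.03 + 112.2×0.02 + 7.7×0.05 + 2.6×0.11 + 112.2×0.02 = 8.495; total area S = 345.9 m².
ᾱ = 8.495/345.9 = 0.0246; R = Sᾱ/(1−ᾱ) = 8.495/(1−0.0246) = 8.709 m².
Lp = 87.7 + 10·log₁₀(4/8.709) = 87.7 + (-3.38) = 84.3 dB.

84.3 dB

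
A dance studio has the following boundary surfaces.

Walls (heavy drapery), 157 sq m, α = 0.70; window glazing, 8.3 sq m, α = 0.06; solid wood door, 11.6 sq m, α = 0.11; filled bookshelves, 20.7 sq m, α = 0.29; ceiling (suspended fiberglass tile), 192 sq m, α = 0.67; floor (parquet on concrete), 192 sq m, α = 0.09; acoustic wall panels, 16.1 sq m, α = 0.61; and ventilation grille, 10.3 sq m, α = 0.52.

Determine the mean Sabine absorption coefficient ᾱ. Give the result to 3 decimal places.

0.459

S = Σ Sᵢ = 157 + 8.3 + 11.6 + 20.7 + 192 + 192 + 16.1 + 10.3 = 608.0 sq m.
Weighted sum Σ Sα = 278.774.
ᾱ = 278.774 / 608.0 = 0.459.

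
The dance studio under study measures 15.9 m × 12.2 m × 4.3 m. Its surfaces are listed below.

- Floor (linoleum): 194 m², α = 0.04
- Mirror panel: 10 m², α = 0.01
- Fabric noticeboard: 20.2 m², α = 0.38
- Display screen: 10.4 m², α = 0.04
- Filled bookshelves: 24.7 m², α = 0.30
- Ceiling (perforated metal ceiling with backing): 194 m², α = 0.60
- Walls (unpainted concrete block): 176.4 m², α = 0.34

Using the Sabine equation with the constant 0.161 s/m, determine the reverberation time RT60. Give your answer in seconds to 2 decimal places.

Summing Sᵢαᵢ: 7.760 + 0.100 + 7.676 + 0.416 + 7.410 + 116.400 + 59.976 → A = 199.738 sabins.
Volume V = 15.9 × 12.2 × 4.3 = 834.114 m³.
RT60 = 0.161 · V / A = 0.161 × 834.114 / 199.738 = 0.67 s.

0.67 seconds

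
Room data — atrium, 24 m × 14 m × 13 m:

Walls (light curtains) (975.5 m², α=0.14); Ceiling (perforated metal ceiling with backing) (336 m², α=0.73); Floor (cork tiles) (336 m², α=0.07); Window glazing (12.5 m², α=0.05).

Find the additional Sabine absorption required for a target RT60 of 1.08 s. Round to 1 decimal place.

245.2 sabins

Total absorption A₁ = 975.5·0.14 + 336·0.73 + 336·0.07 + 12.5·0.05
  = 136.570 + 245.280 + 23.520 + 0.625 = 405.995 m² sabins.
Target A₂ = 0.161·4368/1.08 = 651.156 sabins (V = 4368 m³).
ΔA = A₂ − A₁ = 651.156 − 405.995 = 245.2 sabins.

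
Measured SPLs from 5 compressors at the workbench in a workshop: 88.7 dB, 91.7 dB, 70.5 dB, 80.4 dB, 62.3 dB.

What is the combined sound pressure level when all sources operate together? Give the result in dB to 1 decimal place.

Σ 10^(Lᵢ/10) = 2.343e+09.
L_total = 10·log₁₀(2.343e+09) = 93.7 dB.

93.7 dB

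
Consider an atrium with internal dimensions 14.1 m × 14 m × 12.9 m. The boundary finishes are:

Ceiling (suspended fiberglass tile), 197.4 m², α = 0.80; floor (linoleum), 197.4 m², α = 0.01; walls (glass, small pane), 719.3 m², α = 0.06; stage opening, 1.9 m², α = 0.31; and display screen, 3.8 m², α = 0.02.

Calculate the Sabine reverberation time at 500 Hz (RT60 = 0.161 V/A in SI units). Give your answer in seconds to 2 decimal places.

2.01 s

Total absorption A = 197.4·0.80 + 197.4·0.01 + 719.3·0.06 + 1.9·0.31 + 3.8·0.02
  = 157.920 + 1.974 + 43.158 + 0.589 + 0.076 = 203.717 m² sabins.
V = 14.1·14·12.9 = 2546.46 m³.
T = 0.161 V/A = 0.161·2546.46/203.717 = 2.01 s.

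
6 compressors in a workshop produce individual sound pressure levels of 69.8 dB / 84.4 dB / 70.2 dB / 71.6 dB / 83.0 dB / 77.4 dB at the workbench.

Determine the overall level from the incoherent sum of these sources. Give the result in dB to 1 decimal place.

87.5 dB

Sum in the linear (power) domain: Σ 10^(Lᵢ/10) = 10^(69.8/10) + 10^(84.4/10) + 10^(70.2/10) + 10^(71.6/10) + 10^(83.0/10) + 10^(77.4/10) = 5.644e+08.
Back to dB: 10·log₁₀ Σ = 87.5 dB.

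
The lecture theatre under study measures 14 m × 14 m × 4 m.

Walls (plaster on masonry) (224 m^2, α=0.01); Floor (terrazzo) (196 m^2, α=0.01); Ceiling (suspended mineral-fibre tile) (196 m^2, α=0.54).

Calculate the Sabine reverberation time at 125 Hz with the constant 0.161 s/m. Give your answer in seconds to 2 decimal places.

1.15 sec

Equivalent absorption area: A = 224*0.01 + 196*0.01 + 196*0.54 = 110.040 m^2.
V = 14·14·4 = 784 m³.
RT60 = 0.161 · V / A = 0.161 × 784 / 110.040 = 1.15 s.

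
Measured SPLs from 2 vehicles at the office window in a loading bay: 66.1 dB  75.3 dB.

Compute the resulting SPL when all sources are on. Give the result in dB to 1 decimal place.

Sum in the linear (power) domain: Σ 10^(Lᵢ/10) = 10^(66.1/10) + 10^(75.3/10) = 3.796e+07.
L_total = 10·log₁₀(3.796e+07) = 75.8 dB.

75.8 dB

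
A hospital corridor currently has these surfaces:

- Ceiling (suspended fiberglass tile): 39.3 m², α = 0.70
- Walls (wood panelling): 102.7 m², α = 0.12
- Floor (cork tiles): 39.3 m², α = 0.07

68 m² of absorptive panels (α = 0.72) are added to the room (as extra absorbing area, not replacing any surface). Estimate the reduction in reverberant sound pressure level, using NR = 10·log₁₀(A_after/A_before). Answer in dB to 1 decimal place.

3.3 dB

A_before = Σ Sᵢαᵢ = 39.3·0.70 + 102.7·0.12 + 39.3·0.07 = 42.585 sabins.
Treatment contributes 68·0.72 = 48.960 sabins.
New total A_after = 91.545 sabins.
NR = 10·log₁₀(91.545/42.585) = 3.3 dB.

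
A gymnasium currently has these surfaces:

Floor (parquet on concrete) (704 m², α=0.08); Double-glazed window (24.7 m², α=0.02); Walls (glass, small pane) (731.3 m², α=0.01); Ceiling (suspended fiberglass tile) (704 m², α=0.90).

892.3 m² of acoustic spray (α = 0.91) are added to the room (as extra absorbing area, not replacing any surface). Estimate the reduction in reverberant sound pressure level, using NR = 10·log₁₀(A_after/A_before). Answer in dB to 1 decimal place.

Total absorption A_before = 704×0.08 + 24.7×0.02 + 731.3×0.01 + 704×0.90
  = 56.320 + 0.494 + 7.313 + 633.600 = 697.727 m² sabins.
Treatment contributes 892.3·0.91 = 811.993 sabins.
A_after = 697.727 + 811.993 = 1509.720 sabins.
Reduction = 10 log₁₀(A_after/A_before) = 10 log₁₀(2.1638) = 3.4 dB.

3.4 dB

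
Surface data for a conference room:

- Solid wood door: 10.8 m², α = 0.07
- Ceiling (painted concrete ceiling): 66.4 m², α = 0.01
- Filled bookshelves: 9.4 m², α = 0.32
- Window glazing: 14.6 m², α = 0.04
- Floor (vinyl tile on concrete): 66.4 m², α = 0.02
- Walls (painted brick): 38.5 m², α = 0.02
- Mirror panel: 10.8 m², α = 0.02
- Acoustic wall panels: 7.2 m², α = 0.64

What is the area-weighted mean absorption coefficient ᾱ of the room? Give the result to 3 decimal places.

0.053

S = Σ Sᵢ = 10.8 + 66.4 + 9.4 + 14.6 + 66.4 + 38.5 + 10.8 + 7.2 = 224.1 m².
Weighted sum Σ Sα = 11.934.
ᾱ = 11.934 / 224.1 = 0.053.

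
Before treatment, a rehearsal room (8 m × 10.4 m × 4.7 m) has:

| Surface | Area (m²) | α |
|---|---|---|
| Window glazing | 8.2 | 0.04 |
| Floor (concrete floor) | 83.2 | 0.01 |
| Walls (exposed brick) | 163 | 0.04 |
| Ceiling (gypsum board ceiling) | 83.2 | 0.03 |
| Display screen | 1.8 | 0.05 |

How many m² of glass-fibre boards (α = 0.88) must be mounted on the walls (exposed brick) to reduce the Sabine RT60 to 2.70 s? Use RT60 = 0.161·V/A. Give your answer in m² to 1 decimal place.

A₁ = Σ Sᵢαᵢ = 8.2·0.04 + 83.2·0.01 + 163·0.04 + 83.2·0.03 + 1.8·0.05 = 10.266 sabins.
Required A₂ = 0.161·391.04/2.70 = 23.318 sabins.
Absorption to add: 23.318 − 10.266 = 13.052 sabins.
Each m² of panel replacing the walls (exposed brick) adds (0.88 − 0.04) = 0.84 sabins.
Area = ΔA/Δα = 13.052/0.84 = 15.5 m².

15.5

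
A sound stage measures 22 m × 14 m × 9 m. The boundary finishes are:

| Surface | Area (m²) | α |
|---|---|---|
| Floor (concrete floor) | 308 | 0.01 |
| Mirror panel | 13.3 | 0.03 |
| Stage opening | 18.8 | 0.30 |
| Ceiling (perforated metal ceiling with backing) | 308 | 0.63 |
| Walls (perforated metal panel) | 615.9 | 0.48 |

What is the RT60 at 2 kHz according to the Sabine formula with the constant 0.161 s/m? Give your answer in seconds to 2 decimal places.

Total absorption A = 308·0.01 + 13.3·0.03 + 18.8·0.30 + 308·0.63 + 615.9·0.48
  = 3.080 + 0.399 + 5.640 + 194.040 + 295.632 = 498.791 m² sabins.
V = 22·14·9 = 2772 m³.
T = 0.161 V/A = 0.161·2772/498.791 = 0.89 s.

0.89 s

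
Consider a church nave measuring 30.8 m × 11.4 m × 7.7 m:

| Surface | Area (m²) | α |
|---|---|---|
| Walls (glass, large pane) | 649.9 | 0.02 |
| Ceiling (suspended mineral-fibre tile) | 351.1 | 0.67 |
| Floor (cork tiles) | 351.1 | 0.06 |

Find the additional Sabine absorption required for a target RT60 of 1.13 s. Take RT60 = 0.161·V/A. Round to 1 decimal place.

115.9 sabins

A₁ = Σ Sᵢαᵢ = 649.9·0.02 + 351.1·0.67 + 351.1·0.06 = 269.301 sabins.
V = 2703.624 m³. Required absorption A₂ = 0.161 × 2703.624 / 1.13 = 385.207 sabins.
ΔA = A₂ − A₁ = 385.207 − 269.301 = 115.9 sabins.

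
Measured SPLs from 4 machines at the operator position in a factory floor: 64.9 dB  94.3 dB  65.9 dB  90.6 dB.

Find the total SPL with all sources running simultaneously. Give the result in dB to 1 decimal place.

95.9 dB

Sum in the linear (power) domain: Σ 10^(Lᵢ/10) = 10^(64.9/10) + 10^(94.3/10) + 10^(65.9/10) + 10^(90.6/10) = 3.847e+09.
L_total = 10·log₁₀(3.847e+09) = 95.9 dB.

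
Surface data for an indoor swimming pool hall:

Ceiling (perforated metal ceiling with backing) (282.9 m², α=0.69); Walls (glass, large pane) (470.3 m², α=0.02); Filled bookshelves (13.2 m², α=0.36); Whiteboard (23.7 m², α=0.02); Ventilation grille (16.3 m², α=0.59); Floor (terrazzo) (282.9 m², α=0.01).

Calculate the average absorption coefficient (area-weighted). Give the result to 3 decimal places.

0.204

Total surface area S = 1089.3 m².
Weighted sum Σ Sα = 222.279.
ᾱ = 222.279 / 1089.3 = 0.204.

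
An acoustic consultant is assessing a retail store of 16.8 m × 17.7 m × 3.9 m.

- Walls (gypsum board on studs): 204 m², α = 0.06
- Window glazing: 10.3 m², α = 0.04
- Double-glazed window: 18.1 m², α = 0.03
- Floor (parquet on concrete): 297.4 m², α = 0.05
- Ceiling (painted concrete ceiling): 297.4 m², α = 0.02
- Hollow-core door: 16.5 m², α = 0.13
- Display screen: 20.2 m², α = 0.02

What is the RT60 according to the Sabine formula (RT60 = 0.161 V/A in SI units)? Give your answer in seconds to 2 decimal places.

Total absorption A = 204*0.06 + 10.3*0.04 + 18.1*0.03 + 297.4*0.05 + 297.4*0.02 + 16.5*0.13 + 20.2*0.02
  = 12.240 + 0.412 + 0.543 + 14.870 + 5.948 + 2.145 + 0.404 = 36.562 m² sabins.
Room volume: 1159.704 m³.
Sabine: RT60 = 0.161 × 1159.704 / 36.562 = 5.11 s.

5.11 s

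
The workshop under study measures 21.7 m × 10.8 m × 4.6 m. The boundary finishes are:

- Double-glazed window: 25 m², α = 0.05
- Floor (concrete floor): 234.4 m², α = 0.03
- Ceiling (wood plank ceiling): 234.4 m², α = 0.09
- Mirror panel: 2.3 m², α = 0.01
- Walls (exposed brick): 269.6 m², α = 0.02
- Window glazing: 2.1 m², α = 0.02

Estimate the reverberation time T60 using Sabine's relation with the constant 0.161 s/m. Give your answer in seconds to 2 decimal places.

Equivalent absorption area: A = 25*0.05 + 234.4*0.03 + 234.4*0.09 + 2.3*0.01 + 269.6*0.02 + 2.1*0.02 = 34.835 m².
Room volume: 1078.056 m³.
T = 0.161 V/A = 0.161·1078.056/34.835 = 4.98 s.

4.98 s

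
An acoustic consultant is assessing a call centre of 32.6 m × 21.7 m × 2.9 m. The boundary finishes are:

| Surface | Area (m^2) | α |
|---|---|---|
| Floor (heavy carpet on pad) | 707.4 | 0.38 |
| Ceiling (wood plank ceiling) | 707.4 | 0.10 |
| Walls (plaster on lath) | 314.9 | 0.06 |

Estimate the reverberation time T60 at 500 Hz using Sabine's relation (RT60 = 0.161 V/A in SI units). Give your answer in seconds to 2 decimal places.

0.92 s

Equivalent absorption area: A = 707.4*0.38 + 707.4*0.10 + 314.9*0.06 = 358.446 m^2.
Volume V = 32.6 × 21.7 × 2.9 = 2051.518 m³.
RT60 = 0.161 · V / A = 0.161 × 2051.518 / 358.446 = 0.92 s.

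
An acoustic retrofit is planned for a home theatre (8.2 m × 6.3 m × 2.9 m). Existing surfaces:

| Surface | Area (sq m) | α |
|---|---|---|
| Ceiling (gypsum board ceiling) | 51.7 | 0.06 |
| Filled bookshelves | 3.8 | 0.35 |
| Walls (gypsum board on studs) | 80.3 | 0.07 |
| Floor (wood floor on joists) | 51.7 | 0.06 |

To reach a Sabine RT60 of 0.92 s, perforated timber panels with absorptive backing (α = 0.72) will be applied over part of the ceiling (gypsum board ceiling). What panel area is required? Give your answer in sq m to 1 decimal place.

Equivalent absorption area: A₁ = 51.7*0.06 + 3.8*0.35 + 80.3*0.07 + 51.7*0.06 = 13.155 sq m.
Required A₂ = 0.161·149.814/0.92 = 26.217 sabins.
Absorption to add: 26.217 − 13.155 = 13.062 sabins.
Net gain per sq m: Δα = 0.72 − 0.06 = 0.66.
Panel area = 13.062 / 0.66 = 19.8 sq m.

19.8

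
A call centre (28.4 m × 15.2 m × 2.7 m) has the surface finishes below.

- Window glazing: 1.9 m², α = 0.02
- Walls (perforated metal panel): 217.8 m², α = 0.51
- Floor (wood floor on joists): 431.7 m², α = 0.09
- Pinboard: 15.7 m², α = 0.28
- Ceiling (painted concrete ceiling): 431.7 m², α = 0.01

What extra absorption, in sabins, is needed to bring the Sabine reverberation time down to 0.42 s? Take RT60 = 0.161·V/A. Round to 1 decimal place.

A₁ = Σ Sᵢαᵢ = 1.9*0.02 + 217.8*0.51 + 431.7*0.09 + 15.7*0.28 + 431.7*0.01 = 158.682 sabins.
Target A₂ = 0.161·1165.536/0.42 = 446.789 sabins (V = 1165.536 m³).
ΔA = A₂ − A₁ = 446.789 − 158.682 = 288.1 sabins.

288.1 sabins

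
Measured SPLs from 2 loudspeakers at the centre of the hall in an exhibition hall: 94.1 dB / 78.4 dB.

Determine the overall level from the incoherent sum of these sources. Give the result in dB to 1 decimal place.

94.2 dB

Sum in the linear (power) domain: Σ 10^(Lᵢ/10) = 10^(94.1/10) + 10^(78.4/10) = 2.64e+09.
Combined level = 10 log₁₀(2.64e+09) = 94.2 dB.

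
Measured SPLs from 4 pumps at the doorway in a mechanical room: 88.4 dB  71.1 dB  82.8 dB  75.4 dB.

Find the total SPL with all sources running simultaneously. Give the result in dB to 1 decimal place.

89.7 dB

Σ 10^(Lᵢ/10) = 9.299e+08.
Combined level = 10 log₁₀(9.299e+08) = 89.7 dB.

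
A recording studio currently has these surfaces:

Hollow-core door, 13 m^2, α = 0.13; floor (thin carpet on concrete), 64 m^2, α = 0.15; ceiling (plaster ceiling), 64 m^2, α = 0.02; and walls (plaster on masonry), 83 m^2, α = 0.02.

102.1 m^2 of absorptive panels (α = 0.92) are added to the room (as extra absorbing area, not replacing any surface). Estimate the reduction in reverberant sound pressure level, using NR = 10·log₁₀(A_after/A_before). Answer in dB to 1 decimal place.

Total absorption A_before = 13·0.13 + 64·0.15 + 64·0.02 + 83·0.02
  = 1.690 + 9.600 + 1.280 + 1.660 = 14.230 m^2 sabins.
Added absorption = 102.1 × 0.92 = 93.932 sabins.
New total A_after = 108.162 sabins.
Reduction = 10 log₁₀(A_after/A_before) = 10 log₁₀(7.6010) = 8.8 dB.

8.8 dB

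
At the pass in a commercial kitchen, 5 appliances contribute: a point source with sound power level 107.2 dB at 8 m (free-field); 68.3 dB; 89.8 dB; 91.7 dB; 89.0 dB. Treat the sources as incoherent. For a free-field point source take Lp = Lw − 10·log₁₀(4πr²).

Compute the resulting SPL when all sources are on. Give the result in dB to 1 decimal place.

Source at 8 m: Lp = 107.2 − 10·log₁₀(4π·8²) = 107.2 − 10·log₁₀(804.248) = 78.1 dB.
Converting to relative power and adding: 10^(78.1/10) + 10^(68.3/10) + 10^(89.8/10) + 10^(91.7/10) + 10^(89.0/10) = 3.3e+09.
Combined level = 10 log₁₀(3.3e+09) = 95.2 dB.

95.2 dB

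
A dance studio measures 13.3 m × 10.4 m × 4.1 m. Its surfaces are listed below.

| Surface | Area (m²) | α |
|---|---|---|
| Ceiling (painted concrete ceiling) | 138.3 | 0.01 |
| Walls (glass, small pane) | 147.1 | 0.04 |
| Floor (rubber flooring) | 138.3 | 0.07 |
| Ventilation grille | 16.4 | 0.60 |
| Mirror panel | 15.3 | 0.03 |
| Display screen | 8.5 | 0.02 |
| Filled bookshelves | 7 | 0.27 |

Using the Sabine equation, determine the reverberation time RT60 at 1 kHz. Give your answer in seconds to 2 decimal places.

3.12 sec

Equivalent absorption area: A = 138.3×0.01 + 147.1×0.04 + 138.3×0.07 + 16.4×0.60 + 15.3×0.03 + 8.5×0.02 + 7×0.27 = 29.307 m².
Volume V = 13.3 × 10.4 × 4.1 = 567.112 m³.
Sabine: RT60 = 0.161 × 567.112 / 29.307 = 3.12 s.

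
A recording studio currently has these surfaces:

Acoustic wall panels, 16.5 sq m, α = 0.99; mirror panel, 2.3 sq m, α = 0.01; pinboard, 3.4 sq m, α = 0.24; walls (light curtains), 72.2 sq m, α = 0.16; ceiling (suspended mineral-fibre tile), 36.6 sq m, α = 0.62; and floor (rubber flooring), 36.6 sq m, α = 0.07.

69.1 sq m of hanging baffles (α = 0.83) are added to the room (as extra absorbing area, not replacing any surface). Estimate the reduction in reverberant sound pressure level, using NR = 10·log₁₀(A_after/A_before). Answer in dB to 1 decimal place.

3.1 dB

A_before = Σ Sᵢαᵢ = 16.5·0.99 + 2.3·0.01 + 3.4·0.24 + 72.2·0.16 + 36.6·0.62 + 36.6·0.07 = 53.980 sabins.
Treatment contributes 69.1·0.83 = 57.353 sabins.
New total A_after = 111.333 sabins.
Reduction = 10 log₁₀(A_after/A_before) = 10 log₁₀(2.0625) = 3.1 dB.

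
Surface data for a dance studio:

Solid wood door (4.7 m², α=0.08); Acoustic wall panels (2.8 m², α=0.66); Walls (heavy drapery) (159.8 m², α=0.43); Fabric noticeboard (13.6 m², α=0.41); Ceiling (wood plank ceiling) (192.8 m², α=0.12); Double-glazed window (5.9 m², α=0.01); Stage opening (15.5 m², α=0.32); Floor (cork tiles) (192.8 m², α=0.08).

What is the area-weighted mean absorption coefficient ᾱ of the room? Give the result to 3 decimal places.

Total surface area S = 587.9 m².
A = 4.7·0.08 + 2.8·0.66 + 159.8·0.43 + 13.6·0.41 + 192.8·0.12 + 5.9·0.01 + 15.5·0.32 + 192.8·0.08 = 120.093 sabins.
ᾱ = A/S = 0.204.

0.204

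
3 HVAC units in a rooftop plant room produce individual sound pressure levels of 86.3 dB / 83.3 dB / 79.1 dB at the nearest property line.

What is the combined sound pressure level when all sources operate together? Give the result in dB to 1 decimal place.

Converting to relative power and adding: 10^(86.3/10) + 10^(83.3/10) + 10^(79.1/10) = 7.217e+08.
L_total = 10·log₁₀(7.217e+08) = 88.6 dB.

88.6 dB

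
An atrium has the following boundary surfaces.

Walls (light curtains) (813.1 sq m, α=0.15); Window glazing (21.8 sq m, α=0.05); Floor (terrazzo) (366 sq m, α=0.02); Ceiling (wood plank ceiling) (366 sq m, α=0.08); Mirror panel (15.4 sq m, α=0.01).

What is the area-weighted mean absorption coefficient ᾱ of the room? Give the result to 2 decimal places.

0.10

S = Σ Sᵢ = 813.1 + 21.8 + 366 + 366 + 15.4 = 1582.3 sq m.
Weighted sum Σ Sα = 159.809.
ᾱ = 159.809 / 1582.3 = 0.10.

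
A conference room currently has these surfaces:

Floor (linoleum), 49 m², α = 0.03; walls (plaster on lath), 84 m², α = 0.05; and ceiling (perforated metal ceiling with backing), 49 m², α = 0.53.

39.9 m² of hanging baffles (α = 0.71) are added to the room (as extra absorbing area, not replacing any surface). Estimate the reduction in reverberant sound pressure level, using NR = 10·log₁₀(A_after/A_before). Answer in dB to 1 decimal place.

2.8 dB

A_before = Σ Sᵢαᵢ = 49*0.03 + 84*0.05 + 49*0.53 = 31.640 sabins.
Added absorption = 39.9 × 0.71 = 28.329 sabins.
A_after = 31.640 + 28.329 = 59.969 sabins.
NR = 10·log₁₀(59.969/31.640) = 2.8 dB.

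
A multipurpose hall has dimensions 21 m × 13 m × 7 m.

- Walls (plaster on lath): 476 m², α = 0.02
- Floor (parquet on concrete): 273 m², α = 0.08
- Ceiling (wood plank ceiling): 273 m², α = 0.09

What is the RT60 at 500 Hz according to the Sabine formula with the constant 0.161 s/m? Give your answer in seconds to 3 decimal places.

Equivalent absorption area: A = 476·0.02 + 273·0.08 + 273·0.09 = 55.930 m².
Volume V = 21 × 13 × 7 = 1911 m³.
T = 0.161 V/A = 0.161·1911/55.930 = 5.501 s.

5.501 seconds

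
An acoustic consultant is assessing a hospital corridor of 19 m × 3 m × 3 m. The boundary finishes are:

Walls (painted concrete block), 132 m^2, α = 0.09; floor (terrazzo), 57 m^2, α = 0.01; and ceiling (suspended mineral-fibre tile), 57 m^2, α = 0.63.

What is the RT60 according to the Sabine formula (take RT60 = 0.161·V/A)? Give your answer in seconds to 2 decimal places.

Total absorption A = 132×0.09 + 57×0.01 + 57×0.63
  = 11.880 + 0.570 + 35.910 = 48.360 m^2 sabins.
Room volume: 171 m³.
RT60 = 0.161 · V / A = 0.161 × 171 / 48.360 = 0.57 s.

0.57 s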